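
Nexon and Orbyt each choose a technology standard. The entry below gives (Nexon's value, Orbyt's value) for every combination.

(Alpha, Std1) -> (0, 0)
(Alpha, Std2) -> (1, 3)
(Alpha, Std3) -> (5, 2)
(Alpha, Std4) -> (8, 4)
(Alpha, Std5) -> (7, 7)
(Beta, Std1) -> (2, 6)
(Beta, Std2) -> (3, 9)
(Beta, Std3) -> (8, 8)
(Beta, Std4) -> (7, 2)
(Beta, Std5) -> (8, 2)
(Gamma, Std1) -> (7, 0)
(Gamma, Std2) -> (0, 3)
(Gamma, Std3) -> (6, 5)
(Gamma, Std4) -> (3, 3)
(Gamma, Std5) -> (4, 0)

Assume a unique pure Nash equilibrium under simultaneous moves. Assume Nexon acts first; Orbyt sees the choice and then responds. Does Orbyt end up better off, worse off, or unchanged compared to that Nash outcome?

worse off

Work backward from Orbyt's decision.
- Alpha → Orbyt plays Std5 (best of 0, 3, 2, 4, 7); Nexon gets 7.
- Beta → Orbyt plays Std2 (best of 6, 9, 8, 2, 2); Nexon gets 3.
- Gamma → Orbyt plays Std3 (best of 0, 3, 5, 3, 0); Nexon gets 6.
Among 7, 3, 6, the best is 7 at Alpha. Subgame-perfect outcome: (Alpha, Std5) with payoffs (7, 7).
Now find the simultaneous Nash equilibrium.
Nexon's best replies: Std1→Gamma; Std2→Beta; Std3→Beta; Std4→Alpha; Std5→Beta.
Orbyt's best replies: Alpha→Std5; Beta→Std2; Gamma→Std3.
Only (Beta, Std2) has each player best-responding; Nash payoffs (3, 9).
Orbyt earns 7 sequentially versus 9 at the Nash outcome: worse off.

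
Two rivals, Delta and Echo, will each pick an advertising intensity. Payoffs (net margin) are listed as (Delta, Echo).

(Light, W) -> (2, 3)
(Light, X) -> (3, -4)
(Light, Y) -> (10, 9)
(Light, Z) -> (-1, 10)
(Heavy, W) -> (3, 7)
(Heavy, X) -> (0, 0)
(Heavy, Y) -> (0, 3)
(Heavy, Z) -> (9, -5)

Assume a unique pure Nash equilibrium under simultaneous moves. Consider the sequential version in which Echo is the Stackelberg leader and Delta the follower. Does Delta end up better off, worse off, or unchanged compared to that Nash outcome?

better off

Backward induction with Echo moving first.
- W → Delta plays Heavy (best of 2, 3); Echo gets 7.
- X → Delta plays Light (best of 3, 0); Echo gets -4.
- Y → Delta plays Light (best of 10, 0); Echo gets 9.
- Z → Delta plays Heavy (best of -1, 9); Echo gets -5.
Maximizing over 7, -4, 9, -5, Echo chooses Y. Subgame-perfect outcome: (Light, Y) with payoffs (10, 9).
Under simultaneous play:
Delta's best replies: W→Heavy; X→Light; Y→Light; Z→Heavy.
Echo's best replies: Light→Z; Heavy→W.
The unique mutual best reply is (Heavy, W), giving (3, 7).
Delta earns 10 sequentially versus 3 at the Nash outcome: better off.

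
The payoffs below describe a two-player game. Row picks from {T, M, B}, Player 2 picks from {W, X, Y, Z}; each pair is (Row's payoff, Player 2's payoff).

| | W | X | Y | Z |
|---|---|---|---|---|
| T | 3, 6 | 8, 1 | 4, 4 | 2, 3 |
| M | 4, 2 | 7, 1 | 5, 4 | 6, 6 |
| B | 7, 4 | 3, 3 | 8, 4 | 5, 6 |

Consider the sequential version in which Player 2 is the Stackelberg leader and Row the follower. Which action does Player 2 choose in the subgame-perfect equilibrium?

Z

Work backward from Row's decision.
- W → Row plays B (best of 3, 4, 7); Player 2 gets 4.
- X → Row plays T (best of 8, 7, 3); Player 2 gets 1.
- Y → Row plays B (best of 4, 5, 8); Player 2 gets 4.
- Z → Row plays M (best of 2, 6, 5); Player 2 gets 6.
Among 4, 1, 4, 6, the best is 6 at Z. Subgame-perfect outcome: (M, Z) with payoffs (6, 6).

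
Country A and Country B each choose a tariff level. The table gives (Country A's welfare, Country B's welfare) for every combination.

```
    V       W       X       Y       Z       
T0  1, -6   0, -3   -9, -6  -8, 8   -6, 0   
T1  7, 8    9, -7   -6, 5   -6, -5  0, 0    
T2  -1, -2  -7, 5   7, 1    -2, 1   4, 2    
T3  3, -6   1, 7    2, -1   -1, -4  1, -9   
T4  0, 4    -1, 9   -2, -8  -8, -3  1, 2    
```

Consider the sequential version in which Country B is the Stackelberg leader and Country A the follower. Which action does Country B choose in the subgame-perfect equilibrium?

V

Work backward from Country A's decision.
- V: BR = T1, leader payoff 8.
- W: BR = T1, leader payoff -7.
- X: BR = T2, leader payoff 1.
- Y: BR = T3, leader payoff -4.
- Z: BR = T2, leader payoff 2.
Maximizing over 8, -7, 1, -4, 2, Country B chooses V. Subgame-perfect outcome: (T1, V) with payoffs (7, 8).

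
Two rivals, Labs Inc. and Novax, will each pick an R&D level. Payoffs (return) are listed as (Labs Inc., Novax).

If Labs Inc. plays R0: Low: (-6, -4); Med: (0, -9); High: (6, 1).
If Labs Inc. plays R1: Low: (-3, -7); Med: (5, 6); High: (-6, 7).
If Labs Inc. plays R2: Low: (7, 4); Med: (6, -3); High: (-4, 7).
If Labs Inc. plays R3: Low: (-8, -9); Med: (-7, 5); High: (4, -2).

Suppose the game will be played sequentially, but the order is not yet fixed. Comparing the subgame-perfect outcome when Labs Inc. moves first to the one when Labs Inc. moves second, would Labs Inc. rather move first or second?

If Labs Inc. leads: Novax's best replies are R0→High, R1→High, R2→High, R3→Med; Labs Inc.'s induced payoffs 6, -6, -4, -7; outcome (R0, High), payoffs (6, 1).
If Novax leads: Labs Inc.'s best replies are Low→R2, Med→R2, High→R0; Novax's induced payoffs 4, -3, 1; outcome (R2, Low), payoffs (7, 4).
Labs Inc. gets 6 moving first and 7 moving second, so Labs Inc. prefers to move second.

second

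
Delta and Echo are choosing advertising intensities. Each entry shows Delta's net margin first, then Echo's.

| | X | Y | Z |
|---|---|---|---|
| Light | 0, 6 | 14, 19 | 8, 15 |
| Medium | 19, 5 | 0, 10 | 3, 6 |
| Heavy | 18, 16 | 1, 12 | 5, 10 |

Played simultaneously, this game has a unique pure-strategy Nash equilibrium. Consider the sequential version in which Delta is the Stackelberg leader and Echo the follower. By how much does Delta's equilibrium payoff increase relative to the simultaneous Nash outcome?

Work backward from Echo's decision.
- Light: Echo compares 6, 19, 15 and picks Y; Delta would get 14.
- Medium: Echo compares 5, 10, 6 and picks Y; Delta would get 0.
- Heavy: Echo compares 16, 12, 10 and picks X; Delta would get 18.
Delta's induced payoffs are 14, 0, 18, so Delta commits to Heavy. Subgame-perfect outcome: (Heavy, X) with payoffs (18, 16).
For the simultaneous game, intersect best replies.
Delta's best replies: X→Medium; Y→Light; Z→Light.
Echo's best replies: Light→Y; Medium→Y; Heavy→X.
Only (Light, Y) has each player best-responding; Nash payoffs (14, 19).
Delta's commitment gain: 18 − 14 = 4.

4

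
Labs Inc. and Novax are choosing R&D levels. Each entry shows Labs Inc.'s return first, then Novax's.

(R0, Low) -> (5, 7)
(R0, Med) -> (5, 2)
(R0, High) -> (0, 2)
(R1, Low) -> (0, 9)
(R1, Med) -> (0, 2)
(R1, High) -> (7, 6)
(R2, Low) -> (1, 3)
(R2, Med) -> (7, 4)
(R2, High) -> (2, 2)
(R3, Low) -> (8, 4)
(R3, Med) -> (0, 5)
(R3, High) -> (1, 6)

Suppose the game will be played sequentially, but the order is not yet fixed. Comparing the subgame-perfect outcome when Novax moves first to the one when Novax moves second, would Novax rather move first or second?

first

If Labs Inc. leads: Novax's best replies are R0→Low, R1→Low, R2→Med, R3→High; Labs Inc.'s induced payoffs 5, 0, 7, 1; outcome (R2, Med), payoffs (7, 4).
If Novax leads: Labs Inc.'s best replies are Low→R3, Med→R2, High→R1; Novax's induced payoffs 4, 4, 6; outcome (R1, High), payoffs (7, 6).
Novax gets 6 moving first and 4 moving second, so Novax prefers to move first.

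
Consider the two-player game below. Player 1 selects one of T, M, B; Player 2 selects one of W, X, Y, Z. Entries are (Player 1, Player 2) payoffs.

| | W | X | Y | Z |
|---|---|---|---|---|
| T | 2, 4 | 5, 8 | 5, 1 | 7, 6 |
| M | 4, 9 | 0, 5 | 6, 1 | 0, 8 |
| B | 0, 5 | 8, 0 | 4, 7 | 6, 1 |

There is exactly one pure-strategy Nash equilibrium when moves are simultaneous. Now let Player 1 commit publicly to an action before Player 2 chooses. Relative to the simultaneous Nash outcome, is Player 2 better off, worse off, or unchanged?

Work backward from Player 2's decision.
- T: BR = X, leader payoff 5.
- M: BR = W, leader payoff 4.
- B: BR = Y, leader payoff 4.
Among 5, 4, 4, the best is 5 at T. Subgame-perfect outcome: (T, X) with payoffs (5, 8).
Now find the simultaneous Nash equilibrium.
Player 1's best replies: W→M; X→B; Y→M; Z→T.
Player 2's best replies: T→X; M→W; B→Y.
The unique mutual best reply is (M, W), giving (4, 9).
Player 2 earns 8 sequentially versus 9 at the Nash outcome: worse off.

worse off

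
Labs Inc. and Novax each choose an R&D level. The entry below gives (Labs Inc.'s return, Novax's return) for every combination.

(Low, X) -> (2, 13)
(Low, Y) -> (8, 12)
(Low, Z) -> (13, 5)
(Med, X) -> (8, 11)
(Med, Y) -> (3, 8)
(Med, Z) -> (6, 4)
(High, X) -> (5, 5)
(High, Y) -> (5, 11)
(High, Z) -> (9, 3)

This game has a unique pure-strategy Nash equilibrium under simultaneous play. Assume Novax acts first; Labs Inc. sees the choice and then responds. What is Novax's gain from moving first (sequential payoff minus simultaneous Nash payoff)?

Backward induction with Novax moving first.
- X: Labs Inc. compares 2, 8, 5 and picks Med; Novax would get 11.
- Y: Labs Inc. compares 8, 3, 5 and picks Low; Novax would get 12.
- Z: Labs Inc. compares 13, 6, 9 and picks Low; Novax would get 5.
Maximizing over 11, 12, 5, Novax chooses Y. Subgame-perfect outcome: (Low, Y) with payoffs (8, 12).
For the simultaneous game, intersect best replies.
Labs Inc.'s best replies: X→Med; Y→Low; Z→Low.
Novax's best replies: Low→X; Med→X; High→Y.
Only (Med, X) has each player best-responding; Nash payoffs (8, 11).
Novax's commitment gain: 12 − 11 = 1.

1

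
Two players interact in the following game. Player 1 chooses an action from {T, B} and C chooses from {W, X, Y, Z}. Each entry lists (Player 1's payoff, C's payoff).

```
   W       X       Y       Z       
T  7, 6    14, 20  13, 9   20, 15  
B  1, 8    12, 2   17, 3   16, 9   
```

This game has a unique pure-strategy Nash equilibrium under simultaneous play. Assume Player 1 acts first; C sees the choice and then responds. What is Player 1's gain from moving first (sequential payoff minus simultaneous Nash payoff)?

Solve by backward induction (Player 1 leads).
- T: C compares 6, 20, 9, 15 and picks X; Player 1 would get 14.
- B: C compares 8, 2, 3, 9 and picks Z; Player 1 would get 16.
Player 1's induced payoffs are 14, 16, so Player 1 commits to B. Subgame-perfect outcome: (B, Z) with payoffs (16, 9).
Under simultaneous play:
Player 1's best replies: W→T; X→T; Y→B; Z→T.
C's best replies: T→X; B→Z.
Only (T, X) has each player best-responding; Nash payoffs (14, 20).
Player 1's commitment gain: 16 − 14 = 2.

2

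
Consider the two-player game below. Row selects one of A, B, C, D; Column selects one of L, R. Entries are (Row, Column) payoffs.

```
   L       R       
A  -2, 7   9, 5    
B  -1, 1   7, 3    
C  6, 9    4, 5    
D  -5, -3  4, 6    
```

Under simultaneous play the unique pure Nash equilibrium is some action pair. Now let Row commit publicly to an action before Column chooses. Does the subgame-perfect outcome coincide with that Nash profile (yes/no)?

no

Work backward from Column's decision.
- A: BR = L, leader payoff -2.
- B: BR = R, leader payoff 7.
- C: BR = L, leader payoff 6.
- D: BR = R, leader payoff 4.
Among -2, 7, 6, 4, the best is 7 at B. Subgame-perfect outcome: (B, R) with payoffs (7, 3).
Now find the simultaneous Nash equilibrium.
Row's best replies: L→C; R→A.
Column's best replies: A→L; B→R; C→L; D→R.
Only (C, L) has each player best-responding; Nash payoffs (6, 9).
Sequential outcome (B, R) differs from the Nash profile (C, L).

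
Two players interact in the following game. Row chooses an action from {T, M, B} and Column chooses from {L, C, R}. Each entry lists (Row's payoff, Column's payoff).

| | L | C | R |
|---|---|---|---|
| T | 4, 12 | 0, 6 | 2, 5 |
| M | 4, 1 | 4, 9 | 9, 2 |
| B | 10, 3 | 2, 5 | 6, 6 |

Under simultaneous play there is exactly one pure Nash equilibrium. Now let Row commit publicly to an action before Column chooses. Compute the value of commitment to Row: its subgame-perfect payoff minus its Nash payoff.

Backward induction with Row moving first.
- T → Column plays L (best of 12, 6, 5); Row gets 4.
- M → Column plays C (best of 1, 9, 2); Row gets 4.
- B → Column plays R (best of 3, 5, 6); Row gets 6.
Among 4, 4, 6, the best is 6 at B. Subgame-perfect outcome: (B, R) with payoffs (6, 6).
For the simultaneous game, intersect best replies.
Row's best replies: L→B; C→M; R→M.
Column's best replies: T→L; M→C; B→R.
Only (M, C) has each player best-responding; Nash payoffs (4, 9).
Row's commitment gain: 6 − 4 = 2.

2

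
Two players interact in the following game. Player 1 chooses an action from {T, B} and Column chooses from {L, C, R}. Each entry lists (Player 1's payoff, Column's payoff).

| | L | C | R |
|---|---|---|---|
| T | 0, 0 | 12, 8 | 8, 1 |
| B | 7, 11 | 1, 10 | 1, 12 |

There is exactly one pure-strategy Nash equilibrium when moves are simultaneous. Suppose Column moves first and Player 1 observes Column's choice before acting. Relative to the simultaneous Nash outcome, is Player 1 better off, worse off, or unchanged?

worse off

Solve by backward induction (Column leads).
- L: BR = B, leader payoff 11.
- C: BR = T, leader payoff 8.
- R: BR = T, leader payoff 1.
Column's induced payoffs are 11, 8, 1, so Column commits to L. Subgame-perfect outcome: (B, L) with payoffs (7, 11).
For the simultaneous game, intersect best replies.
Player 1's best replies: L→B; C→T; R→T.
Column's best replies: T→C; B→R.
The unique mutual best reply is (T, C), giving (12, 8).
Player 1 earns 7 sequentially versus 12 at the Nash outcome: worse off.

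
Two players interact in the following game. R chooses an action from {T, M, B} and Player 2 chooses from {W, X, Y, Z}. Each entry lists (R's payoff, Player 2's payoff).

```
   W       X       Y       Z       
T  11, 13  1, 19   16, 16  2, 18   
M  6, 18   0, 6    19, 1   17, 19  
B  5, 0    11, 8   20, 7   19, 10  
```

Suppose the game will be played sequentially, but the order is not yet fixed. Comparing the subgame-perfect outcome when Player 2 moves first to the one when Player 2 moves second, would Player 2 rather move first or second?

first

If R leads: Player 2's best replies are T→X, M→Z, B→Z; R's induced payoffs 1, 17, 19; outcome (B, Z), payoffs (19, 10).
If Player 2 leads: R's best replies are W→T, X→B, Y→B, Z→B; Player 2's induced payoffs 13, 8, 7, 10; outcome (T, W), payoffs (11, 13).
Player 2 gets 13 moving first and 10 moving second, so Player 2 prefers to move first.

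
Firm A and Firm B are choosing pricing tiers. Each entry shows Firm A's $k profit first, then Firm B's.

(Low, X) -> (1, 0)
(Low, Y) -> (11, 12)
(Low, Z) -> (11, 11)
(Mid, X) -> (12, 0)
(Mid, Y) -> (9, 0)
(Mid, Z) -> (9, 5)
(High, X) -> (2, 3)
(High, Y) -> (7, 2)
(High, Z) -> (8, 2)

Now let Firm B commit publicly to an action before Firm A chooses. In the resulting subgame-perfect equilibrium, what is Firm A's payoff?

11

Firm A best-responds to each possible Firm B move:
- X: Firm A compares 1, 12, 2 and picks Mid; Firm B would get 0.
- Y: Firm A compares 11, 9, 7 and picks Low; Firm B would get 12.
- Z: Firm A compares 11, 9, 8 and picks Low; Firm B would get 11.
Among 0, 12, 11, the best is 12 at Y. Subgame-perfect outcome: (Low, Y) with payoffs (11, 12).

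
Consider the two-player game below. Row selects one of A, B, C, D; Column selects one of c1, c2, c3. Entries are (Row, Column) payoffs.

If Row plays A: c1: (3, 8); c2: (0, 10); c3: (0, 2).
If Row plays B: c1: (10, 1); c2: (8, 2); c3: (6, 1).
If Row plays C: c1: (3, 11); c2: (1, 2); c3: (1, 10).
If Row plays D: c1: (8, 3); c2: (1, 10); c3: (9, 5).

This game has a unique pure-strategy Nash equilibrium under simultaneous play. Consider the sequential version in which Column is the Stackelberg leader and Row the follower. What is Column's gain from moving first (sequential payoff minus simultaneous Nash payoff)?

3

Backward induction with Column moving first.
- c1 → Row plays B (best of 3, 10, 3, 8); Column gets 1.
- c2 → Row plays B (best of 0, 8, 1, 1); Column gets 2.
- c3 → Row plays D (best of 0, 6, 1, 9); Column gets 5.
Maximizing over 1, 2, 5, Column chooses c3. Subgame-perfect outcome: (D, c3) with payoffs (9, 5).
For the simultaneous game, intersect best replies.
Row's best replies: c1→B; c2→B; c3→D.
Column's best replies: A→c2; B→c2; C→c1; D→c2.
Only (B, c2) has each player best-responding; Nash payoffs (8, 2).
Column's commitment gain: 5 − 2 = 3.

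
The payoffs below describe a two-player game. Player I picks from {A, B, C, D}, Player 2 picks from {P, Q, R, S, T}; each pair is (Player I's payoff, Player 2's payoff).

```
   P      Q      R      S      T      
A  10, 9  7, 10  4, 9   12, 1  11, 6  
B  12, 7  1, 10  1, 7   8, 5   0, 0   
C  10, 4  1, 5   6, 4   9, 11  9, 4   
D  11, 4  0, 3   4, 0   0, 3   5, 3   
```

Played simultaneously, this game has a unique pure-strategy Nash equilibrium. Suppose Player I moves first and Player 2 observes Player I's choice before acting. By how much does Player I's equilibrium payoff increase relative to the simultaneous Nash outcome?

Solve by backward induction (Player I leads).
- A: BR = Q, leader payoff 7.
- B: BR = Q, leader payoff 1.
- C: BR = S, leader payoff 9.
- D: BR = P, leader payoff 11.
Among 7, 1, 9, 11, the best is 11 at D. Subgame-perfect outcome: (D, P) with payoffs (11, 4).
For the simultaneous game, intersect best replies.
Player I's best replies: P→B; Q→A; R→C; S→A; T→A.
Player 2's best replies: A→Q; B→Q; C→S; D→P.
Only (A, Q) has each player best-responding; Nash payoffs (7, 10).
Player I's commitment gain: 11 − 7 = 4.

4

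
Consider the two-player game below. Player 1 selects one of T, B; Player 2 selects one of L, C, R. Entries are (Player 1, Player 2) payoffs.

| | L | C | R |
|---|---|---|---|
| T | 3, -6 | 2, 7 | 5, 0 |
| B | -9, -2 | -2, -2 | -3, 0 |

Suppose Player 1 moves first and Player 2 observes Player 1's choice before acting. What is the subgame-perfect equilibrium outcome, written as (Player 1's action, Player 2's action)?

(T, C)

Work backward from Player 2's decision.
- T: Player 2 compares -6, 7, 0 and picks C; Player 1 would get 2.
- B: Player 2 compares -2, -2, 0 and picks R; Player 1 would get -3.
Among 2, -3, the best is 2 at T. Subgame-perfect outcome: (T, C) with payoffs (2, 7).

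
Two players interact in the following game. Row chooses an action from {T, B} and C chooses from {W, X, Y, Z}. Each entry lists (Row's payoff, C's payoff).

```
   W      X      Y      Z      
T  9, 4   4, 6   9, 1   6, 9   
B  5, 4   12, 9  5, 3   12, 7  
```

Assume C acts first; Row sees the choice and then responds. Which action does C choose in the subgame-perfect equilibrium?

Backward induction with C moving first.
- W: BR = T, leader payoff 4.
- X: BR = B, leader payoff 9.
- Y: BR = T, leader payoff 1.
- Z: BR = B, leader payoff 7.
C's induced payoffs are 4, 9, 1, 7, so C commits to X. Subgame-perfect outcome: (B, X) with payoffs (12, 9).

X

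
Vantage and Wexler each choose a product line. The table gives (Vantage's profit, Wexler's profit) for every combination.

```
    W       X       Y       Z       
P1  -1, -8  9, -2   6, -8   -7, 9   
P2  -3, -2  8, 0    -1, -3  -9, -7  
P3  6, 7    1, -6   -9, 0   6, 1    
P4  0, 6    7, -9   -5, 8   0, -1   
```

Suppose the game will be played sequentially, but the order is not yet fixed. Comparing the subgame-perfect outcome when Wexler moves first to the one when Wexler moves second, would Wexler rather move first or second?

first

If Vantage leads: Wexler's best replies are P1→Z, P2→X, P3→W, P4→Y; Vantage's induced payoffs -7, 8, 6, -5; outcome (P2, X), payoffs (8, 0).
If Wexler leads: Vantage's best replies are W→P3, X→P1, Y→P1, Z→P3; Wexler's induced payoffs 7, -2, -8, 1; outcome (P3, W), payoffs (6, 7).
Wexler gets 7 moving first and 0 moving second, so Wexler prefers to move first.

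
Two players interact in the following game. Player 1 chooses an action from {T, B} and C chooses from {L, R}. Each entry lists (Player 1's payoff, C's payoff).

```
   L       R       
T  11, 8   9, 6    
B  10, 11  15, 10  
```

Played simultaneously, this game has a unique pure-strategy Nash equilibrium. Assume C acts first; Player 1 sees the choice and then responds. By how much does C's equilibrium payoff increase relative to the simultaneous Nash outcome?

2

Player 1 best-responds to each possible C move:
- L: Player 1 compares 11, 10 and picks T; C would get 8.
- R: Player 1 compares 9, 15 and picks B; C would get 10.
C's induced payoffs are 8, 10, so C commits to R. Subgame-perfect outcome: (B, R) with payoffs (15, 10).
Now find the simultaneous Nash equilibrium.
Player 1's best replies: L→T; R→B.
C's best replies: T→L; B→L.
The unique mutual best reply is (T, L), giving (11, 8).
C's commitment gain: 10 − 8 = 2.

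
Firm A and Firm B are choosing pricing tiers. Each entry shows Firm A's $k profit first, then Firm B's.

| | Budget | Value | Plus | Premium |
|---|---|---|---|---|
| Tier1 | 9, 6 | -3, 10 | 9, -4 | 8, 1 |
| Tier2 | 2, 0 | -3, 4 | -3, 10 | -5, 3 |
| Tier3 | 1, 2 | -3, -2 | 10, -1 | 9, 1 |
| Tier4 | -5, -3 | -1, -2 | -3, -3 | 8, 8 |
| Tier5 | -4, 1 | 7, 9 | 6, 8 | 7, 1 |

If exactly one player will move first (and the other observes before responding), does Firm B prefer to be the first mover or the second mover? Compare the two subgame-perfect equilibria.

If Firm A leads: Firm B's best replies are Tier1→Value, Tier2→Plus, Tier3→Budget, Tier4→Premium, Tier5→Value; Firm A's induced payoffs -3, -3, 1, 8, 7; outcome (Tier4, Premium), payoffs (8, 8).
If Firm B leads: Firm A's best replies are Budget→Tier1, Value→Tier5, Plus→Tier3, Premium→Tier3; Firm B's induced payoffs 6, 9, -1, 1; outcome (Tier5, Value), payoffs (7, 9).
Firm B gets 9 moving first and 8 moving second, so Firm B prefers to move first.

first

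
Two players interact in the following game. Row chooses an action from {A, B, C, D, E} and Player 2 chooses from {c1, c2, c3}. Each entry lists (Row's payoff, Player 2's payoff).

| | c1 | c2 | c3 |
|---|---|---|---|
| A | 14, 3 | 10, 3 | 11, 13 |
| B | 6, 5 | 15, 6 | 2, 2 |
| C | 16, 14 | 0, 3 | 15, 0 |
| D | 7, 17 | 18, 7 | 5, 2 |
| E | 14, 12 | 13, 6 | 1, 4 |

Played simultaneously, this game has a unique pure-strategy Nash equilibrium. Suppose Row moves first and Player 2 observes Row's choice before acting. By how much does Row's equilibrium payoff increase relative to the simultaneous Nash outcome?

0

Work backward from Player 2's decision.
- A → Player 2 plays c3 (best of 3, 3, 13); Row gets 11.
- B → Player 2 plays c2 (best of 5, 6, 2); Row gets 15.
- C → Player 2 plays c1 (best of 14, 3, 0); Row gets 16.
- D → Player 2 plays c1 (best of 17, 7, 2); Row gets 7.
- E → Player 2 plays c1 (best of 12, 6, 4); Row gets 14.
Among 11, 15, 16, 7, 14, the best is 16 at C. Subgame-perfect outcome: (C, c1) with payoffs (16, 14).
Under simultaneous play:
Row's best replies: c1→C; c2→D; c3→C.
Player 2's best replies: A→c3; B→c2; C→c1; D→c1; E→c1.
Only (C, c1) has each player best-responding; Nash payoffs (16, 14).
Row's commitment gain: 16 − 16 = 0.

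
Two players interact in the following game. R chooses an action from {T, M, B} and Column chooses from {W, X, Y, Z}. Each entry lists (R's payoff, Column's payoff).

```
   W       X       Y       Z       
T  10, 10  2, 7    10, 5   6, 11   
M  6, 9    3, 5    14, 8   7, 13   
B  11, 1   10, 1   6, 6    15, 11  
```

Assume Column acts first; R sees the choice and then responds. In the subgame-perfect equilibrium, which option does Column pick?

Z

Backward induction with Column moving first.
- W → R plays B (best of 10, 6, 11); Column gets 1.
- X → R plays B (best of 2, 3, 10); Column gets 1.
- Y → R plays M (best of 10, 14, 6); Column gets 8.
- Z → R plays B (best of 6, 7, 15); Column gets 11.
Among 1, 1, 8, 11, the best is 11 at Z. Subgame-perfect outcome: (B, Z) with payoffs (15, 11).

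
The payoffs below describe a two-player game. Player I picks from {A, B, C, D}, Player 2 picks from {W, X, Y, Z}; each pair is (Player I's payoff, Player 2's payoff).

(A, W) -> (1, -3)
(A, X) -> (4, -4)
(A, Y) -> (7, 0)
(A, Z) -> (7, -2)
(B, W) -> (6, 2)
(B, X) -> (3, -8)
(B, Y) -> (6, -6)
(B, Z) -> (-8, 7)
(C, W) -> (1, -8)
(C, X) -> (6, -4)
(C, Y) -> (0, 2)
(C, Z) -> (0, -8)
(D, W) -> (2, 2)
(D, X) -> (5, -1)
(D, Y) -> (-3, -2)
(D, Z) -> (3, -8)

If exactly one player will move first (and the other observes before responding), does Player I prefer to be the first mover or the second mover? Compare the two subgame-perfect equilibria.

If Player I leads: Player 2's best replies are A→Y, B→Z, C→Y, D→W; Player I's induced payoffs 7, -8, 0, 2; outcome (A, Y), payoffs (7, 0).
If Player 2 leads: Player I's best replies are W→B, X→C, Y→A, Z→A; Player 2's induced payoffs 2, -4, 0, -2; outcome (B, W), payoffs (6, 2).
Player I gets 7 moving first and 6 moving second, so Player I prefers to move first.

first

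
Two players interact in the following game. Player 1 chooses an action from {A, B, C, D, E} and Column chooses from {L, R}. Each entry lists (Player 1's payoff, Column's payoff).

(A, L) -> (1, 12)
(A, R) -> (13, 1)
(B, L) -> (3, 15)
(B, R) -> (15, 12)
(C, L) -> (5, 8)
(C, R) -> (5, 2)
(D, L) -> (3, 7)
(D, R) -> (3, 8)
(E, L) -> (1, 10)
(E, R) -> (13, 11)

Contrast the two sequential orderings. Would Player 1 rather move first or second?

second

If Player 1 leads: Column's best replies are A→L, B→L, C→L, D→R, E→R; Player 1's induced payoffs 1, 3, 5, 3, 13; outcome (E, R), payoffs (13, 11).
If Column leads: Player 1's best replies are L→C, R→B; Column's induced payoffs 8, 12; outcome (B, R), payoffs (15, 12).
Player 1 gets 13 moving first and 15 moving second, so Player 1 prefers to move second.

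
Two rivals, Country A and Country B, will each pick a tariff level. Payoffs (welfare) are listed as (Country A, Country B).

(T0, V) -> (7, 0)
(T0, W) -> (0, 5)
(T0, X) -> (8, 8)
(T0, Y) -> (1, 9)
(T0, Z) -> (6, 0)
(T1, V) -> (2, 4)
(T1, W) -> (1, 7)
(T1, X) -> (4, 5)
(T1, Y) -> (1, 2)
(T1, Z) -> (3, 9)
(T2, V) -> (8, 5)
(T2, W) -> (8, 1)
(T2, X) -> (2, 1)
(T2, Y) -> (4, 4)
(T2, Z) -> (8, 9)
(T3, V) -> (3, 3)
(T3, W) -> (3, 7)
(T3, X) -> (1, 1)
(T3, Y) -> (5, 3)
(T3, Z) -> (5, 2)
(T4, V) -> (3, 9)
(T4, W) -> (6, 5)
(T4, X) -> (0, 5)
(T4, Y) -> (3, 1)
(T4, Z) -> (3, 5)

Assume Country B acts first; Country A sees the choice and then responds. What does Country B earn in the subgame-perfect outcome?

9

Solve by backward induction (Country B leads).
- V: BR = T2, leader payoff 5.
- W: BR = T2, leader payoff 1.
- X: BR = T0, leader payoff 8.
- Y: BR = T3, leader payoff 3.
- Z: BR = T2, leader payoff 9.
Country B's induced payoffs are 5, 1, 8, 3, 9, so Country B commits to Z. Subgame-perfect outcome: (T2, Z) with payoffs (8, 9).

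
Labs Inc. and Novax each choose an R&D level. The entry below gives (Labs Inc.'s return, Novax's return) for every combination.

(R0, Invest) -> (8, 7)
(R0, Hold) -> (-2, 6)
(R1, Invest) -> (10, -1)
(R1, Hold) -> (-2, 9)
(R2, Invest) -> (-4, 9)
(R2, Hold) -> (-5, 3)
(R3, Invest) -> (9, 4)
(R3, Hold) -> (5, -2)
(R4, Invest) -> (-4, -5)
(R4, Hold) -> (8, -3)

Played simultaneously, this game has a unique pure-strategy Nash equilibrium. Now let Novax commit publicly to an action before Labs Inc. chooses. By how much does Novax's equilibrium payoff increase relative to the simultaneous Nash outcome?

Solve by backward induction (Novax leads).
- Invest: Labs Inc. compares 8, 10, -4, 9, -4 and picks R1; Novax would get -1.
- Hold: Labs Inc. compares -2, -2, -5, 5, 8 and picks R4; Novax would get -3.
Among -1, -3, the best is -1 at Invest. Subgame-perfect outcome: (R1, Invest) with payoffs (10, -1).
For the simultaneous game, intersect best replies.
Labs Inc.'s best replies: Invest→R1; Hold→R4.
Novax's best replies: R0→Invest; R1→Hold; R2→Invest; R3→Invest; R4→Hold.
The unique mutual best reply is (R4, Hold), giving (8, -3).
Novax's commitment gain: -1 − -3 = 2.

2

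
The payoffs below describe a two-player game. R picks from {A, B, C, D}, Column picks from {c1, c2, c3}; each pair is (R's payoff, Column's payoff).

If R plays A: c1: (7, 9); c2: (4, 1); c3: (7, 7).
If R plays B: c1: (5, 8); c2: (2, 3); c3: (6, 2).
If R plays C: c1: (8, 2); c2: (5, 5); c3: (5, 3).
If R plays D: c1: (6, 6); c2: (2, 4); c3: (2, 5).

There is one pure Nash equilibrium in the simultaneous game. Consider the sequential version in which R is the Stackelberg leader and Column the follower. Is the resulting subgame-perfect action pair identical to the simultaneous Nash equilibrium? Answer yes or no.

no

Column best-responds to each possible R move:
- A: BR = c1, leader payoff 7.
- B: BR = c1, leader payoff 5.
- C: BR = c2, leader payoff 5.
- D: BR = c1, leader payoff 6.
Maximizing over 7, 5, 5, 6, R chooses A. Subgame-perfect outcome: (A, c1) with payoffs (7, 9).
For the simultaneous game, intersect best replies.
R's best replies: c1→C; c2→C; c3→A.
Column's best replies: A→c1; B→c1; C→c2; D→c1.
The unique mutual best reply is (C, c2), giving (5, 5).
Sequential outcome (A, c1) differs from the Nash profile (C, c2).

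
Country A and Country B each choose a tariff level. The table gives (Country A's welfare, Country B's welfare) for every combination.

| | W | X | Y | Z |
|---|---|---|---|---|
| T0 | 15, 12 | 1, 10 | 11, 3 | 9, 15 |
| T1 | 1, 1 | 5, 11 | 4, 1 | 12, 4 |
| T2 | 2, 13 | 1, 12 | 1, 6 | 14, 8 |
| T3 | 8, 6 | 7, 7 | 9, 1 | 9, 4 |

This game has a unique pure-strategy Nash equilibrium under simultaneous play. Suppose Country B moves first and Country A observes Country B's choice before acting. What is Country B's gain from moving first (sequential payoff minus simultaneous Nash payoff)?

5

Solve by backward induction (Country B leads).
- W: Country A compares 15, 1, 2, 8 and picks T0; Country B would get 12.
- X: Country A compares 1, 5, 1, 7 and picks T3; Country B would get 7.
- Y: Country A compares 11, 4, 1, 9 and picks T0; Country B would get 3.
- Z: Country A compares 9, 12, 14, 9 and picks T2; Country B would get 8.
Among 12, 7, 3, 8, the best is 12 at W. Subgame-perfect outcome: (T0, W) with payoffs (15, 12).
Now find the simultaneous Nash equilibrium.
Country A's best replies: W→T0; X→T3; Y→T0; Z→T2.
Country B's best replies: T0→Z; T1→X; T2→W; T3→X.
Only (T3, X) has each player best-responding; Nash payoffs (7, 7).
Country B's commitment gain: 12 − 7 = 5.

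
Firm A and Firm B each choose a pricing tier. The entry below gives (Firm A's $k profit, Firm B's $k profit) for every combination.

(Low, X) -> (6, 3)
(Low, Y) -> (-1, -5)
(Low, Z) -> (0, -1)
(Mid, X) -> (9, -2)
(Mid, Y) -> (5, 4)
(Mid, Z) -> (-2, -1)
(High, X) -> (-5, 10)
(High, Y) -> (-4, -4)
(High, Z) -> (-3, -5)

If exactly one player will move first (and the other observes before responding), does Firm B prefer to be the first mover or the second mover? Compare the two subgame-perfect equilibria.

If Firm A leads: Firm B's best replies are Low→X, Mid→Y, High→X; Firm A's induced payoffs 6, 5, -5; outcome (Low, X), payoffs (6, 3).
If Firm B leads: Firm A's best replies are X→Mid, Y→Mid, Z→Low; Firm B's induced payoffs -2, 4, -1; outcome (Mid, Y), payoffs (5, 4).
Firm B gets 4 moving first and 3 moving second, so Firm B prefers to move first.

first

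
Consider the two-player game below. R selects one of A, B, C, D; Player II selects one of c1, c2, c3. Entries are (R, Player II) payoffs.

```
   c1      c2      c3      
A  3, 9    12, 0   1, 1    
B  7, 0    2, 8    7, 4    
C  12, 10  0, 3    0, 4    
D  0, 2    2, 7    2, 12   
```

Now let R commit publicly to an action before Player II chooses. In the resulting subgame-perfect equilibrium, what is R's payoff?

Solve by backward induction (R leads).
- A: BR = c1, leader payoff 3.
- B: BR = c2, leader payoff 2.
- C: BR = c1, leader payoff 12.
- D: BR = c3, leader payoff 2.
R's induced payoffs are 3, 2, 12, 2, so R commits to C. Subgame-perfect outcome: (C, c1) with payoffs (12, 10).

12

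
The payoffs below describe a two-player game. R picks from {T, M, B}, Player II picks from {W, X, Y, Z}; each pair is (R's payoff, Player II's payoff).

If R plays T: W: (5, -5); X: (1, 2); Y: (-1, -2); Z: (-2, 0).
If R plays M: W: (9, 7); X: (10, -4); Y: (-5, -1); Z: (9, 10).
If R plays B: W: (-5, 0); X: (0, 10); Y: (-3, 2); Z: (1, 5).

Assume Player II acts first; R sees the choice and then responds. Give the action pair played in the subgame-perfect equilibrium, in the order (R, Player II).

Backward induction with Player II moving first.
- W → R plays M (best of 5, 9, -5); Player II gets 7.
- X → R plays M (best of 1, 10, 0); Player II gets -4.
- Y → R plays T (best of -1, -5, -3); Player II gets -2.
- Z → R plays M (best of -2, 9, 1); Player II gets 10.
Maximizing over 7, -4, -2, 10, Player II chooses Z. Subgame-perfect outcome: (M, Z) with payoffs (9, 10).

(M, Z)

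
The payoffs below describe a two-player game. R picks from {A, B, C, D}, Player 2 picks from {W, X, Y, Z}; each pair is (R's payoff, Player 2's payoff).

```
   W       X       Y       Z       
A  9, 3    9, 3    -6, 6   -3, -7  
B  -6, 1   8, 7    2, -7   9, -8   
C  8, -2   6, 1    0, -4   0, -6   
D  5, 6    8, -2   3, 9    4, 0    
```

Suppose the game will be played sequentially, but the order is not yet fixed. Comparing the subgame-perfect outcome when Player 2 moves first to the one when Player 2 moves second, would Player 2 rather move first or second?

first

If R leads: Player 2's best replies are A→Y, B→X, C→X, D→Y; R's induced payoffs -6, 8, 6, 3; outcome (B, X), payoffs (8, 7).
If Player 2 leads: R's best replies are W→A, X→A, Y→D, Z→B; Player 2's induced payoffs 3, 3, 9, -8; outcome (D, Y), payoffs (3, 9).
Player 2 gets 9 moving first and 7 moving second, so Player 2 prefers to move first.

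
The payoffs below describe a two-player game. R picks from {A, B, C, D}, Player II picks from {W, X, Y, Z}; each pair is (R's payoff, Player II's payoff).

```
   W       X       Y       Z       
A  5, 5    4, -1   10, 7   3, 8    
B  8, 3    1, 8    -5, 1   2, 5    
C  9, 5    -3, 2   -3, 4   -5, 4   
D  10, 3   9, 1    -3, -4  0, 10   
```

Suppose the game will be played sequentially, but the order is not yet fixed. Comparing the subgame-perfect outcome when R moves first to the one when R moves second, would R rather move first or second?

If R leads: Player II's best replies are A→Z, B→X, C→W, D→Z; R's induced payoffs 3, 1, 9, 0; outcome (C, W), payoffs (9, 5).
If Player II leads: R's best replies are W→D, X→D, Y→A, Z→A; Player II's induced payoffs 3, 1, 7, 8; outcome (A, Z), payoffs (3, 8).
R gets 9 moving first and 3 moving second, so R prefers to move first.

first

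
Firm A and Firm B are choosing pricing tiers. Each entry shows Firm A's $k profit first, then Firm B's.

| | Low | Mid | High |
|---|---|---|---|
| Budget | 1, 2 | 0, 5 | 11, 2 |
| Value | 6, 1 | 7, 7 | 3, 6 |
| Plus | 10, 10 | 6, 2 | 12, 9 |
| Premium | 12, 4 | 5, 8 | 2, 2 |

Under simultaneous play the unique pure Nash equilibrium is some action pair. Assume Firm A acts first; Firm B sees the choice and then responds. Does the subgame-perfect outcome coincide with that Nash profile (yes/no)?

Backward induction with Firm A moving first.
- Budget: Firm B compares 2, 5, 2 and picks Mid; Firm A would get 0.
- Value: Firm B compares 1, 7, 6 and picks Mid; Firm A would get 7.
- Plus: Firm B compares 10, 2, 9 and picks Low; Firm A would get 10.
- Premium: Firm B compares 4, 8, 2 and picks Mid; Firm A would get 5.
Firm A's induced payoffs are 0, 7, 10, 5, so Firm A commits to Plus. Subgame-perfect outcome: (Plus, Low) with payoffs (10, 10).
Under simultaneous play:
Firm A's best replies: Low→Premium; Mid→Value; High→Plus.
Firm B's best replies: Budget→Mid; Value→Mid; Plus→Low; Premium→Mid.
The unique mutual best reply is (Value, Mid), giving (7, 7).
Sequential outcome (Plus, Low) differs from the Nash profile (Value, Mid).

no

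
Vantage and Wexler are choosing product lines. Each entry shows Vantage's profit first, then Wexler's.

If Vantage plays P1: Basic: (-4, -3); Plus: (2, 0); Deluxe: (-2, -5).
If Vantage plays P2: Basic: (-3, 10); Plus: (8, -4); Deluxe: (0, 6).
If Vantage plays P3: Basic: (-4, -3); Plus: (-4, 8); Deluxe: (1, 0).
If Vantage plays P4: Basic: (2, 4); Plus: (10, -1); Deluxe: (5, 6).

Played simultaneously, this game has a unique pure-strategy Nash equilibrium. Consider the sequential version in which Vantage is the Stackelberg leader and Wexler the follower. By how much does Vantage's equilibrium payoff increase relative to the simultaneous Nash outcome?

Solve by backward induction (Vantage leads).
- P1: BR = Plus, leader payoff 2.
- P2: BR = Basic, leader payoff -3.
- P3: BR = Plus, leader payoff -4.
- P4: BR = Deluxe, leader payoff 5.
Maximizing over 2, -3, -4, 5, Vantage chooses P4. Subgame-perfect outcome: (P4, Deluxe) with payoffs (5, 6).
Now find the simultaneous Nash equilibrium.
Vantage's best replies: Basic→P4; Plus→P4; Deluxe→P4.
Wexler's best replies: P1→Plus; P2→Basic; P3→Plus; P4→Deluxe.
Only (P4, Deluxe) has each player best-responding; Nash payoffs (5, 6).
Vantage's commitment gain: 5 − 5 = 0.

0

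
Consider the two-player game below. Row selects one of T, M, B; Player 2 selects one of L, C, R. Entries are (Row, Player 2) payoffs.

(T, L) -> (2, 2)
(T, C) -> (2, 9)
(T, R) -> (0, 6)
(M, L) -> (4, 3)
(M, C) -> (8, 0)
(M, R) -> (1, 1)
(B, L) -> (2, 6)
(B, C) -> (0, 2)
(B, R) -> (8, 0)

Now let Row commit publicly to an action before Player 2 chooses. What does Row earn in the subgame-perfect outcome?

4

Solve by backward induction (Row leads).
- T → Player 2 plays C (best of 2, 9, 6); Row gets 2.
- M → Player 2 plays L (best of 3, 0, 1); Row gets 4.
- B → Player 2 plays L (best of 6, 2, 0); Row gets 2.
Maximizing over 2, 4, 2, Row chooses M. Subgame-perfect outcome: (M, L) with payoffs (4, 3).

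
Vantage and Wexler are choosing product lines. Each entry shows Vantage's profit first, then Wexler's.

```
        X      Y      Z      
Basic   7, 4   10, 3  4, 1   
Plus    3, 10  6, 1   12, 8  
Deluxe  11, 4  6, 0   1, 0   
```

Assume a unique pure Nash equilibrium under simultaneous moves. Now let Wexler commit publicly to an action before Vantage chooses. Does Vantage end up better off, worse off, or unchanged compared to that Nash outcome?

better off

Work backward from Vantage's decision.
- X: Vantage compares 7, 3, 11 and picks Deluxe; Wexler would get 4.
- Y: Vantage compares 10, 6, 6 and picks Basic; Wexler would get 3.
- Z: Vantage compares 4, 12, 1 and picks Plus; Wexler would get 8.
Among 4, 3, 8, the best is 8 at Z. Subgame-perfect outcome: (Plus, Z) with payoffs (12, 8).
For the simultaneous game, intersect best replies.
Vantage's best replies: X→Deluxe; Y→Basic; Z→Plus.
Wexler's best replies: Basic→X; Plus→X; Deluxe→X.
The unique mutual best reply is (Deluxe, X), giving (11, 4).
Vantage earns 12 sequentially versus 11 at the Nash outcome: better off.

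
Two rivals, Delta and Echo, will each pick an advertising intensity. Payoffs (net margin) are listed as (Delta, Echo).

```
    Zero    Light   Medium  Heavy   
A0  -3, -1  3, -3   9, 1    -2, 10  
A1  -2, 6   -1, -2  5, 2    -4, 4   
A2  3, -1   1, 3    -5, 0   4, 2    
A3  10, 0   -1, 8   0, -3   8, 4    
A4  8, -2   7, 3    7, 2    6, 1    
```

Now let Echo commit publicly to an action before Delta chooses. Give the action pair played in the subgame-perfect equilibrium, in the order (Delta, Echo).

Delta best-responds to each possible Echo move:
- Zero: Delta compares -3, -2, 3, 10, 8 and picks A3; Echo would get 0.
- Light: Delta compares 3, -1, 1, -1, 7 and picks A4; Echo would get 3.
- Medium: Delta compares 9, 5, -5, 0, 7 and picks A0; Echo would get 1.
- Heavy: Delta compares -2, -4, 4, 8, 6 and picks A3; Echo would get 4.
Echo's induced payoffs are 0, 3, 1, 4, so Echo commits to Heavy. Subgame-perfect outcome: (A3, Heavy) with payoffs (8, 4).

(A3, Heavy)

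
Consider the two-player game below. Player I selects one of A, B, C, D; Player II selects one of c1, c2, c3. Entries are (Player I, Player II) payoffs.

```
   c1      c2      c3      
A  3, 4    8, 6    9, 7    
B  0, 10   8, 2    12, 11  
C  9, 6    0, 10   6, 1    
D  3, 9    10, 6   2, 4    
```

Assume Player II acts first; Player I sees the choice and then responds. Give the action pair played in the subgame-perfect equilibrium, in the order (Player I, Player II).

Player I best-responds to each possible Player II move:
- c1: Player I compares 3, 0, 9, 3 and picks C; Player II would get 6.
- c2: Player I compares 8, 8, 0, 10 and picks D; Player II would get 6.
- c3: Player I compares 9, 12, 6, 2 and picks B; Player II would get 11.
Player II's induced payoffs are 6, 6, 11, so Player II commits to c3. Subgame-perfect outcome: (B, c3) with payoffs (12, 11).

(B, c3)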